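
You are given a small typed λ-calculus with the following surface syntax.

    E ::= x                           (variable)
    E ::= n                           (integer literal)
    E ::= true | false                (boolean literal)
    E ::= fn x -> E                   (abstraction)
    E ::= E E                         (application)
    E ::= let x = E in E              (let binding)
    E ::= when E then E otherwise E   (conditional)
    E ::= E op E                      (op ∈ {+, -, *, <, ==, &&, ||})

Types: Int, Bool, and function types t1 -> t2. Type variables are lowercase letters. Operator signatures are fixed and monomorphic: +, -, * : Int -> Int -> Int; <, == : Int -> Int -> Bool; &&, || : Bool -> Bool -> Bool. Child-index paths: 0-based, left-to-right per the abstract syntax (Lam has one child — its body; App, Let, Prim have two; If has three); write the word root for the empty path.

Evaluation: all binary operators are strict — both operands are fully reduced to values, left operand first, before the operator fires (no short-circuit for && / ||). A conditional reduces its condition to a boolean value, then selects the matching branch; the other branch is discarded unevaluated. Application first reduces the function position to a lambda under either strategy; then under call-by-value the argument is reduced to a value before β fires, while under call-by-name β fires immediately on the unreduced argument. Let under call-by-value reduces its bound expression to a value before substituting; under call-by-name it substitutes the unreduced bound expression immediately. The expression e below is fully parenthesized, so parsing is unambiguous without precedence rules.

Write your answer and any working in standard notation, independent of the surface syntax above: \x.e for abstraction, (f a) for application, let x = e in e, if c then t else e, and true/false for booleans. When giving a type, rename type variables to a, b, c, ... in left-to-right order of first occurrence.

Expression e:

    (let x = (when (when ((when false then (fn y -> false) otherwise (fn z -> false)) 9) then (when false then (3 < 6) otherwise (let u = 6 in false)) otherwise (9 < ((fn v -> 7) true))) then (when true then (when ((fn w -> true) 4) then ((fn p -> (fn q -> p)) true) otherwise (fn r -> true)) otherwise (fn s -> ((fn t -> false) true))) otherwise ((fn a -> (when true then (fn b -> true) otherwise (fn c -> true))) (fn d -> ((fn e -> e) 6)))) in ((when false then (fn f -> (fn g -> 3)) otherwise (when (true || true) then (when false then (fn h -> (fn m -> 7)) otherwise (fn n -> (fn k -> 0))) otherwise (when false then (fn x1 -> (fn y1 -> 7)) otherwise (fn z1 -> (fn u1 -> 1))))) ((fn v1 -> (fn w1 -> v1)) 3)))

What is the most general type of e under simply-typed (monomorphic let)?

Working:
  unify Bool ~ Bool
\y._ : a -> Bool
\z._ : b -> Bool
  unify a -> Bool ~ b -> Bool
  unify a ~ b
  unify Bool ~ Bool
  unify b -> Bool ~ Int -> c
  unify b ~ Int
  unify Bool ~ c
_ _ : Bool
  unify Bool ~ Bool
  unify Bool ~ Bool
  unify Int ~ Int
  unify Int ~ Int
let u : Int
  unify Bool ~ Bool
  unify Int ~ Int
\v._ : d -> Int
  unify d -> Int ~ Bool -> e
  unify d ~ Bool
  unify Int ~ e
_ _ : Int
  unify Int ~ Int
  unify Bool ~ Bool
  unify Bool ~ Bool
  unify Bool ~ Bool
\w._ : f -> Bool
  unify f -> Bool ~ Int -> g
  unify f ~ Int
  unify Bool ~ g
_ _ : Bool
  unify Bool ~ Bool
p : h
\q._ : i -> h
\p._ : h -> i -> h
  unify h -> i -> h ~ Bool -> j
  unify h ~ Bool
  unify i -> Bool ~ j
_ _ : i -> Bool
\r._ : k -> Bool
  unify i -> Bool ~ k -> Bool
  unify i ~ k
  unify Bool ~ Bool
\t._ : m -> Bool
  unify m -> Bool ~ Bool -> n
  unify m ~ Bool
  unify Bool ~ n
_ _ : Bool
\s._ : l -> Bool
  unify k -> Bool ~ l -> Bool
  unify k ~ l
  unify Bool ~ Bool
  unify Bool ~ Bool
\b._ : p -> Bool
\c._ : q -> Bool
  unify p -> Bool ~ q -> Bool
  unify p ~ q
  unify Bool ~ Bool
\a._ : o -> q -> Bool
e : s
\e._ : s -> s
  unify s -> s ~ Int -> t
  unify s ~ Int
  unify Int ~ t
_ _ : Int
\d._ : r -> Int
  unify o -> q -> Bool ~ (r -> Int) -> u
  unify o ~ r -> Int
  unify q -> Bool ~ u
_ _ : q -> Bool
  unify l -> Bool ~ q -> Bool
  unify l ~ q
  unify Bool ~ Bool
let x : q -> Bool
  unify Bool ~ Bool
\g._ : w -> Int
\f._ : v -> w -> Int
  unify Bool ~ Bool
  unify Bool ~ Bool
  unify Bool ~ Bool
  unify Bool ~ Bool
\m._ : y -> Int
\h._ : x -> y -> Int
\k._ : t26 -> Int
\n._ : z -> t26 -> Int
  unify x -> y -> Int ~ z -> t26 -> Int
  unify x ~ z
  unify y -> Int ~ t26 -> Int
  unify y ~ t26
  unify Int ~ Int
  unify Bool ~ Bool
\y1._ : t28 -> Int
\x1._ : t27 -> t28 -> Int
\u1._ : t30 -> Int
\z1._ : t29 -> t30 -> Int
  unify t27 -> t28 -> Int ~ t29 -> t30 -> Int
  unify t27 ~ t29
  unify t28 -> Int ~ t30 -> Int
  unify t28 ~ t30
  unify Int ~ Int
  unify z -> t26 -> Int ~ t29 -> t30 -> Int
  unify z ~ t29
  unify t26 -> Int ~ t30 -> Int
  unify t26 ~ t30
  unify Int ~ Int
  unify v -> w -> Int ~ t29 -> t30 -> Int
  unify v ~ t29
  unify w -> Int ~ t30 -> Int
  unify w ~ t30
  unify Int ~ Int
v1 : t31
\w1._ : t32 -> t31
\v1._ : t31 -> t32 -> t31
  unify t31 -> t32 -> t31 ~ Int -> t33
  unify t31 ~ Int
  unify t32 -> Int ~ t33
_ _ : t32 -> Int
  unify t29 -> t30 -> Int ~ (t32 -> Int) -> t34
  unify t29 ~ t32 -> Int
  unify t30 -> Int ~ t34
_ _ : t30 -> Int

Answer: a -> Int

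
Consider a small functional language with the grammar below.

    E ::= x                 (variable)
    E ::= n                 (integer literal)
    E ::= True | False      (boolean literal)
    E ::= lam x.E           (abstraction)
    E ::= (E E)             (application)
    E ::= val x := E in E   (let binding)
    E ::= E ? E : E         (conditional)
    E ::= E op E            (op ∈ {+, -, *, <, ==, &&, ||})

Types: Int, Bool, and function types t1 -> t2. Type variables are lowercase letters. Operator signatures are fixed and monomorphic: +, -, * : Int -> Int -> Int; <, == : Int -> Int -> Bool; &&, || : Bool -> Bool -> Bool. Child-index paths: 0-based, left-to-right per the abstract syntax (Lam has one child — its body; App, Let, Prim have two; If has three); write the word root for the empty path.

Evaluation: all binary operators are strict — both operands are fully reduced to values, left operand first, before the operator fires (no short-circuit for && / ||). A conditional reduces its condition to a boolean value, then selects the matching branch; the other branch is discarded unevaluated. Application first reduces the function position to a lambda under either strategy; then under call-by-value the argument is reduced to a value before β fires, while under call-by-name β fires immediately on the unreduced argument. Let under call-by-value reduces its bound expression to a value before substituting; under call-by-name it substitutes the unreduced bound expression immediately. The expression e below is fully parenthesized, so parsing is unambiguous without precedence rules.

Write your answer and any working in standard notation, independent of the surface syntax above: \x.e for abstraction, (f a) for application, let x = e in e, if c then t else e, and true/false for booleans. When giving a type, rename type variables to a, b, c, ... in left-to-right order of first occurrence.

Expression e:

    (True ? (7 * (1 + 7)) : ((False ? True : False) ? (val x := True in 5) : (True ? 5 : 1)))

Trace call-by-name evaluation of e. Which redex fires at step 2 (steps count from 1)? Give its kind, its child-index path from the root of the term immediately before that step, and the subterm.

Derivation:
step 0: (if true then (7 * (1 + 7)) else (if (if false then true else false) then (let x = true in 5) else (if true then 5 else 1)))
step 1: [if@root] (7 * (1 + 7))
step 2: [delta@1] (7 * 8)

Answer: delta at 1 : (1 + 7)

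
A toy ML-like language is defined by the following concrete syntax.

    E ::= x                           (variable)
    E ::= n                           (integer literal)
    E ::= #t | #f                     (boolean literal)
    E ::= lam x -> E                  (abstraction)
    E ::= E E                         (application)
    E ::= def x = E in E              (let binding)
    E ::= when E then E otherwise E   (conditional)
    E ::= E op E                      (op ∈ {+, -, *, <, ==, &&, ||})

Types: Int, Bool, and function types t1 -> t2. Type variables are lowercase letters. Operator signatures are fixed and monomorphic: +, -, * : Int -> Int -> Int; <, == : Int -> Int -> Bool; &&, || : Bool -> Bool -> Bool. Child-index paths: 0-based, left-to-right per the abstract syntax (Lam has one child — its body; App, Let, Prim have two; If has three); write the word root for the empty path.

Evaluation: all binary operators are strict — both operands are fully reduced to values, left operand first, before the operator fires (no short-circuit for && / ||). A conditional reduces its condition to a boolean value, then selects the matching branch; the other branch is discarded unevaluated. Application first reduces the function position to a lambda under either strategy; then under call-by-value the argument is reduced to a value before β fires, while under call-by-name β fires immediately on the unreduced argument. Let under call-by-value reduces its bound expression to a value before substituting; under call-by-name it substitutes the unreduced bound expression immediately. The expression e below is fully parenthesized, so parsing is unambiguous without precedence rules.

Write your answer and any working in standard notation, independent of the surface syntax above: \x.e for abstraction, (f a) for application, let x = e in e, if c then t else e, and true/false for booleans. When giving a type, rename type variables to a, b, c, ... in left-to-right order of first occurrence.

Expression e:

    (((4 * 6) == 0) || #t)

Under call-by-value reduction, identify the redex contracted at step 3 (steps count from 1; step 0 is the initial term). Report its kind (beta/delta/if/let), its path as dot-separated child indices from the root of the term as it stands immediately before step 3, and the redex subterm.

Derivation:
step 0: (((4 * 6) == 0) || true)
step 1: [delta@0.0] ((24 == 0) || true)
step 2: [delta@0] (false || true)
step 3: [delta@root] true

Answer: delta at root : (false || true)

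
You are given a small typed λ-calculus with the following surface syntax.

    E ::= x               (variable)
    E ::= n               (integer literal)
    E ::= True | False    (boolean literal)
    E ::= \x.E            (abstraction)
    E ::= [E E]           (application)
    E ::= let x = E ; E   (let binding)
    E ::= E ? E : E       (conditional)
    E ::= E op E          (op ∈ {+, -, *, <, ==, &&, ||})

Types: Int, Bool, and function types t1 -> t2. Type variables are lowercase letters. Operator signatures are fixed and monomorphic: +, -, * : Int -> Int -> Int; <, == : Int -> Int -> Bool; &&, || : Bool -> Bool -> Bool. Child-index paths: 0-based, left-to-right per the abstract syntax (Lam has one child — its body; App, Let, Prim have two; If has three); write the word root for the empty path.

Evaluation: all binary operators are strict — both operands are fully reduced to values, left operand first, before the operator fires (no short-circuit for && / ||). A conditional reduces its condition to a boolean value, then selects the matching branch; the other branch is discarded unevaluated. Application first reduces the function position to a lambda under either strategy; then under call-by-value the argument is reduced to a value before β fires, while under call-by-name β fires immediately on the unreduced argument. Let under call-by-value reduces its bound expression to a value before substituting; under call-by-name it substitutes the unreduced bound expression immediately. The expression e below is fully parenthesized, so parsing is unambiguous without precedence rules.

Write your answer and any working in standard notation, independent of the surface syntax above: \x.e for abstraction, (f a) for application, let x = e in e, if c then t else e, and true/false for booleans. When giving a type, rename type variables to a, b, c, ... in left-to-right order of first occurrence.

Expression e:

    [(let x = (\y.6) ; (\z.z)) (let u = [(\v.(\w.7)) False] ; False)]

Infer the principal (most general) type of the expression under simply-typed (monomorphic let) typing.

Answer: Bool

Working:
\y._ : a -> Int
let x : a -> Int
z : b
\z._ : b -> b
\w._ : d -> Int
\v._ : c -> d -> Int
  unify c -> d -> Int ~ Bool -> e
  unify c ~ Bool
  unify d -> Int ~ e
_ _ : d -> Int
let u : d -> Int
  unify b -> b ~ Bool -> f
  unify b ~ Bool
  unify Bool ~ f
_ _ : Bool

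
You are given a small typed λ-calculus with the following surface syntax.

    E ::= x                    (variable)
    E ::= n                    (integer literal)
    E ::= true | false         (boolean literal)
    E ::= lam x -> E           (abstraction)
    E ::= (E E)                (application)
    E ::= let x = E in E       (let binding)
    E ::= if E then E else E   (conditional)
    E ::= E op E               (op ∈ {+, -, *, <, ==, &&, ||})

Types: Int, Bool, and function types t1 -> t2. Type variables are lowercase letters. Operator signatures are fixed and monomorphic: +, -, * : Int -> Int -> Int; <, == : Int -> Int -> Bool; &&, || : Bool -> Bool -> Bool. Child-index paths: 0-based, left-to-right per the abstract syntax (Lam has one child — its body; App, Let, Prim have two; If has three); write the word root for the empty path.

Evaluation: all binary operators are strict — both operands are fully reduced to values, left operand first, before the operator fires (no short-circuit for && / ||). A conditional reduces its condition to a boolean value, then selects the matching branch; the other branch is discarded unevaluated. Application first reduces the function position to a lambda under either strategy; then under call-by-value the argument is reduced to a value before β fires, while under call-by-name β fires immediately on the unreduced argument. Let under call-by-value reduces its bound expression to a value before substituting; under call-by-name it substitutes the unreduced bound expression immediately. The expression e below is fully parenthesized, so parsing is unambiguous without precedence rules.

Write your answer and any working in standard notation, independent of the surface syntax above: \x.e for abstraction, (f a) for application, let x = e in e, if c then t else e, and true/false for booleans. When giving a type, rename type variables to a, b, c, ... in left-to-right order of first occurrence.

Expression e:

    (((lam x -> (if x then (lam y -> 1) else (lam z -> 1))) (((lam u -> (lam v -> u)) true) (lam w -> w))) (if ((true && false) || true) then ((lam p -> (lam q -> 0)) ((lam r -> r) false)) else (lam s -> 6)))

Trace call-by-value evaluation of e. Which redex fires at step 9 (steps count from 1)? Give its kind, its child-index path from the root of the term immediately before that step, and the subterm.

Answer: beta at 1 : ((\p.(\q.0)) false)

Trace:
step 0: (((\x.(if x then (\y.1) else (\z.1))) (((\u.(\v.u)) true) (\w.w))) (if ((true && false) || true) then ((\p.(\q.0)) ((\r.r) false)) else (\s.6)))
step 1: [beta@0.1.0] (((\x.(if x then (\y.1) else (\z.1))) ((\v.true) (\w.w))) (if ((true && false) || true) then ((\p.(\q.0)) ((\r.r) false)) else (\s.6)))
step 2: [beta@0.1] (((\x.(if x then (\y.1) else (\z.1))) true) (if ((true && false) || true) then ((\p.(\q.0)) ((\r.r) false)) else (\s.6)))
step 3: [beta@0] ((if true then (\y.1) else (\z.1)) (if ((true && false) || true) then ((\p.(\q.0)) ((\r.r) false)) else (\s.6)))
step 4: [if@0] ((\y.1) (if ((true && false) || true) then ((\p.(\q.0)) ((\r.r) false)) else (\s.6)))
step 5: [delta@1.0.0] ((\y.1) (if (false || true) then ((\p.(\q.0)) ((\r.r) false)) else (\s.6)))
step 6: [delta@1.0] ((\y.1) (if true then ((\p.(\q.0)) ((\r.r) false)) else (\s.6)))
step 7: [if@1] ((\y.1) ((\p.(\q.0)) ((\r.r) false)))
step 8: [beta@1.1] ((\y.1) ((\p.(\q.0)) false))
step 9: [beta@1] ((\y.1) (\q.0))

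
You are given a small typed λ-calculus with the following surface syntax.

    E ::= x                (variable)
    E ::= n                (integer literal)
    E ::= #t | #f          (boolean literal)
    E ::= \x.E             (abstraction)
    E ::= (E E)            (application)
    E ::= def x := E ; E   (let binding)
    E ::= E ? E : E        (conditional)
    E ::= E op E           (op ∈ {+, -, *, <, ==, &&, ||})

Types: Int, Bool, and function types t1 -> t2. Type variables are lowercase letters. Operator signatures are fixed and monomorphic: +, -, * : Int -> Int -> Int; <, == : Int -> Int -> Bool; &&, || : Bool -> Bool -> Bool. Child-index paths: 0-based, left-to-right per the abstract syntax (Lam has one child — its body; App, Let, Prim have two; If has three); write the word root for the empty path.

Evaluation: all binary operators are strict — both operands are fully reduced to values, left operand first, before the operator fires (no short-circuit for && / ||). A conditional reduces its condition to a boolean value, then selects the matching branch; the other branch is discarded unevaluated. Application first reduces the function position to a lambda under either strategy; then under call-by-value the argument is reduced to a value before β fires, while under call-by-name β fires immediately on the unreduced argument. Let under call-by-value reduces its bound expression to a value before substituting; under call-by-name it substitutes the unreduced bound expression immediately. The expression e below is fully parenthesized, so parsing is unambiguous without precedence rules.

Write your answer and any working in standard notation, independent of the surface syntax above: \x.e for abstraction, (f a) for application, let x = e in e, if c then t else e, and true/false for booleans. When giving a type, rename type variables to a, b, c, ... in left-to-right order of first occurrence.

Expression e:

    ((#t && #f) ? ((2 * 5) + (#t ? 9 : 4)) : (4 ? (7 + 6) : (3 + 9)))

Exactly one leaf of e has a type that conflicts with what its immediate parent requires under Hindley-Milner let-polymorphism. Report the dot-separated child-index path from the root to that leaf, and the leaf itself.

Answer: 2.0 : 4

Working:
  unify Bool ~ Bool
  unify Bool ~ Bool
  unify Bool ~ Bool
  unify Int ~ Int
  unify Int ~ Int
  unify Int ~ Int
  unify Bool ~ Bool
  unify Int ~ Int
  unify Int ~ Int
  unify Int ~ Bool
  FAIL: mismatch Int ~ Bool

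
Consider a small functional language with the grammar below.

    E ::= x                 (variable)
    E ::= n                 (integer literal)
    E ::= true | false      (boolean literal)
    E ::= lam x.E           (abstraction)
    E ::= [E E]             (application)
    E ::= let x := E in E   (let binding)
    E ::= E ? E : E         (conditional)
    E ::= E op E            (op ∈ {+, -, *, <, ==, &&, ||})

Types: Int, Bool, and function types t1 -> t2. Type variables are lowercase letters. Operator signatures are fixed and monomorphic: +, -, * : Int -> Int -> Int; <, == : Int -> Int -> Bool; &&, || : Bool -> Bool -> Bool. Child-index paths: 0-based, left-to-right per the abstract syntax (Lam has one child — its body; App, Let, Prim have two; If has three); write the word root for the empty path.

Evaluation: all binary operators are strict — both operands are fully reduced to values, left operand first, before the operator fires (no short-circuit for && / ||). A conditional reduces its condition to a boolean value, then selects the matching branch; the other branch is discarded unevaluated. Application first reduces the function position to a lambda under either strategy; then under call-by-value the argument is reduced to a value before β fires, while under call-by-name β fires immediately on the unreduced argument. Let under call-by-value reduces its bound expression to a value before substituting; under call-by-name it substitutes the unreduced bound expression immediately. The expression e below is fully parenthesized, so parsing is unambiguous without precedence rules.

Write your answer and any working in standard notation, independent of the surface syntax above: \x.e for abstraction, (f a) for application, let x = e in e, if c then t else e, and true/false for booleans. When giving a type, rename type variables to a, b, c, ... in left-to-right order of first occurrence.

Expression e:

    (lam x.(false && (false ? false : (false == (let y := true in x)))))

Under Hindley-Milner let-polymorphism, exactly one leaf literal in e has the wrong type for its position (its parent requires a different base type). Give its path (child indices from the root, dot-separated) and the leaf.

Working:
  unify Bool ~ Bool
  unify Bool ~ Bool
  unify Bool ~ Int
  FAIL: mismatch Bool ~ Int

Answer: 0.1.2.0 : false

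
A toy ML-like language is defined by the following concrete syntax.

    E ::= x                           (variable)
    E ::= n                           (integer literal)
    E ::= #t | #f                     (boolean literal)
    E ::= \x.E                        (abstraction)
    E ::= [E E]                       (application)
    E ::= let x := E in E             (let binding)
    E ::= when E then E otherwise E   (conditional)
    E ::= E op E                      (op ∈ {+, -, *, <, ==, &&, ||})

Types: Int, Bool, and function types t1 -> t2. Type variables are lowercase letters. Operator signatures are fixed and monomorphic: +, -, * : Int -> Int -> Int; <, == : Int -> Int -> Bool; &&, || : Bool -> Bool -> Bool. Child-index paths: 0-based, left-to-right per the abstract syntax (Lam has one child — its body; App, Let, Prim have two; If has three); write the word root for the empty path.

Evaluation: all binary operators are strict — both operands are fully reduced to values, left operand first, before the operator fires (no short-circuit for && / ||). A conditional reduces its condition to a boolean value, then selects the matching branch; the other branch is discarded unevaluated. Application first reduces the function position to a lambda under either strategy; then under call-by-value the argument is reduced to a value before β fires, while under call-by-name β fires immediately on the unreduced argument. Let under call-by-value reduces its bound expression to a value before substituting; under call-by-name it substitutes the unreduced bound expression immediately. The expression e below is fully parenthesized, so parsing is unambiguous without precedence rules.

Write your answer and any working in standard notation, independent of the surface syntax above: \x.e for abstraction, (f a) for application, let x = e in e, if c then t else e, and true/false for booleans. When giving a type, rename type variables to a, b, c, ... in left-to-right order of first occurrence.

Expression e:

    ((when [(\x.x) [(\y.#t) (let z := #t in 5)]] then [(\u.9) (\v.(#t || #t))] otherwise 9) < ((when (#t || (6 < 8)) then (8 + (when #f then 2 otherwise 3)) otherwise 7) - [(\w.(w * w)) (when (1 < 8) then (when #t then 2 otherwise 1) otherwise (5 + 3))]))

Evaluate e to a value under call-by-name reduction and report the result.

Answer: false

Working:
step 0: ((if ((\x.x) ((\y.true) (let z = true in 5))) then ((\u.9) (\v.(true || true))) else 9) < ((if (true || (6 < 8)) then (8 + (if false then 2 else 3)) else 7) - ((\w.(w * w)) (if (1 < 8) then (if true then 2 else 1) else (5 + 3)))))
step 1: [beta@0.0] ((if ((\y.true) (let z = true in 5)) then ((\u.9) (\v.(true || true))) else 9) < ((if (true || (6 < 8)) then (8 + (if false then 2 else 3)) else 7) - ((\w.(w * w)) (if (1 < 8) then (if true then 2 else 1) else (5 + 3)))))
step 2: [beta@0.0] ((if true then ((\u.9) (\v.(true || true))) else 9) < ((if (true || (6 < 8)) then (8 + (if false then 2 else 3)) else 7) - ((\w.(w * w)) (if (1 < 8) then (if true then 2 else 1) else (5 + 3)))))
step 3: [if@0] (((\u.9) (\v.(true || true))) < ((if (true || (6 < 8)) then (8 + (if false then 2 else 3)) else 7) - ((\w.(w * w)) (if (1 < 8) then (if true then 2 else 1) else (5 + 3)))))
step 4: [beta@0] (9 < ((if (true || (6 < 8)) then (8 + (if false then 2 else 3)) else 7) - ((\w.(w * w)) (if (1 < 8) then (if true then 2 else 1) else (5 + 3)))))
step 5: [delta@1.0.0.1] (9 < ((if (true || true) then (8 + (if false then 2 else 3)) else 7) - ((\w.(w * w)) (if (1 < 8) then (if true then 2 else 1) else (5 + 3)))))
step 6: [delta@1.0.0] (9 < ((if true then (8 + (if false then 2 else 3)) else 7) - ((\w.(w * w)) (if (1 < 8) then (if true then 2 else 1) else (5 + 3)))))
step 7: [if@1.0] (9 < ((8 + (if false then 2 else 3)) - ((\w.(w * w)) (if (1 < 8) then (if true then 2 else 1) else (5 + 3)))))
step 8: [if@1.0.1] (9 < ((8 + 3) - ((\w.(w * w)) (if (1 < 8) then (if true then 2 else 1) else (5 + 3)))))
step 9: [delta@1.0] (9 < (11 - ((\w.(w * w)) (if (1 < 8) then (if true then 2 else 1) else (5 + 3)))))
step 10: [beta@1.1] (9 < (11 - ((if (1 < 8) then (if true then 2 else 1) else (5 + 3)) * (if (1 < 8) then (if true then 2 else 1) else (5 + 3)))))
step 11: [delta@1.1.0.0] (9 < (11 - ((if true then (if true then 2 else 1) else (5 + 3)) * (if (1 < 8) then (if true then 2 else 1) else (5 + 3)))))
step 12: [if@1.1.0] (9 < (11 - ((if true then 2 else 1) * (if (1 < 8) then (if true then 2 else 1) else (5 + 3)))))
step 13: [if@1.1.0] (9 < (11 - (2 * (if (1 < 8) then (if true then 2 else 1) else (5 + 3)))))
step 14: [delta@1.1.1.0] (9 < (11 - (2 * (if true then (if true then 2 else 1) else (5 + 3)))))
step 15: [if@1.1.1] (9 < (11 - (2 * (if true then 2 else 1))))
step 16: [if@1.1.1] (9 < (11 - (2 * 2)))
step 17: [delta@1.1] (9 < (11 - 4))
step 18: [delta@1] (9 < 7)
step 19: [delta@root] false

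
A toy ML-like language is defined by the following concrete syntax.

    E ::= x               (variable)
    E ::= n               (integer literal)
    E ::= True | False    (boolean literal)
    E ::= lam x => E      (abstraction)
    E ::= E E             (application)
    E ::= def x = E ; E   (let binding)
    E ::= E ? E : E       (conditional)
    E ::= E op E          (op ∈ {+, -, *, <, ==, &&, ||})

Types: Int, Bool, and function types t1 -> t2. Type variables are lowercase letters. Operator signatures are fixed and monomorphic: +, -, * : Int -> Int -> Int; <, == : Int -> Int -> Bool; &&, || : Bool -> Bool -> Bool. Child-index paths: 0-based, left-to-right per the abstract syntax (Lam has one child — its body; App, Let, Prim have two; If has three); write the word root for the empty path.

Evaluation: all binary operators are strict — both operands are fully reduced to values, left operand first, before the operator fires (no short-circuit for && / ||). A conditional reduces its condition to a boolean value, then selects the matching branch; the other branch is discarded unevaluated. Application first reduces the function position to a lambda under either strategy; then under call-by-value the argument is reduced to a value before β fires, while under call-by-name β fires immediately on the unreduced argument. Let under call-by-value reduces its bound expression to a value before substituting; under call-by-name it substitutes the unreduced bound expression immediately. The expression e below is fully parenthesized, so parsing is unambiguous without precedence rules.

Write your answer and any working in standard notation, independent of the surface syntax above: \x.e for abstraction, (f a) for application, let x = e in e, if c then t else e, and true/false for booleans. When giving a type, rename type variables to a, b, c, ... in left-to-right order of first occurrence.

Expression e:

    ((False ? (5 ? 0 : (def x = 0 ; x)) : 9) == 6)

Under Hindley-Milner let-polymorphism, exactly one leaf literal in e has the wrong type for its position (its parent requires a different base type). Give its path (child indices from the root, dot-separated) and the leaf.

Working:
  unify Bool ~ Bool
  unify Int ~ Bool
  FAIL: mismatch Int ~ Bool

Answer: 0.1.0 : 5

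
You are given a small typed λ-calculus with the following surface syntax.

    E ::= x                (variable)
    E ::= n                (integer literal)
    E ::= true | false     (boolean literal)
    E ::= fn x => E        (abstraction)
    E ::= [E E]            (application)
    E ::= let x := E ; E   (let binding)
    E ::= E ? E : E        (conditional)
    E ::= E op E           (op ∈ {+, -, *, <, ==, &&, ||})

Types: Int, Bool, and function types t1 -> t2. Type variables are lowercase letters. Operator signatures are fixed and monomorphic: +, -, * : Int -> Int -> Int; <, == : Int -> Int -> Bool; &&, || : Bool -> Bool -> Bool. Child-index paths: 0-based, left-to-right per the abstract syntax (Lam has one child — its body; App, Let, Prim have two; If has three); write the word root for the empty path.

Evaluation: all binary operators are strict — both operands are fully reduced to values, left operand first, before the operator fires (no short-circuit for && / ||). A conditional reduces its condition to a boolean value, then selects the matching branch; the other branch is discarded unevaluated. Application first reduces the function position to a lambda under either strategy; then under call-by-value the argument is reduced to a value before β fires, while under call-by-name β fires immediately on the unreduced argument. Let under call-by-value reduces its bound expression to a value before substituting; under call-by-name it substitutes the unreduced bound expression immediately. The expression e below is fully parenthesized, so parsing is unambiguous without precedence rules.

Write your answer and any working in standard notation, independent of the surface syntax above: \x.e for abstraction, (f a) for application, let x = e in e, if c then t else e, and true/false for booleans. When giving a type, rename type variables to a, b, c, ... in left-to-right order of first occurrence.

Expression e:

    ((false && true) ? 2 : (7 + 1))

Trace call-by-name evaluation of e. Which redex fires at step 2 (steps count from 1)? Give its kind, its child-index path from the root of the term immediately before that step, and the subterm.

Answer: if at root : (if false then 2 else (7 + 1))

Derivation:
step 0: (if (false && true) then 2 else (7 + 1))
step 1: [delta@0] (if false then 2 else (7 + 1))
step 2: [if@root] (7 + 1)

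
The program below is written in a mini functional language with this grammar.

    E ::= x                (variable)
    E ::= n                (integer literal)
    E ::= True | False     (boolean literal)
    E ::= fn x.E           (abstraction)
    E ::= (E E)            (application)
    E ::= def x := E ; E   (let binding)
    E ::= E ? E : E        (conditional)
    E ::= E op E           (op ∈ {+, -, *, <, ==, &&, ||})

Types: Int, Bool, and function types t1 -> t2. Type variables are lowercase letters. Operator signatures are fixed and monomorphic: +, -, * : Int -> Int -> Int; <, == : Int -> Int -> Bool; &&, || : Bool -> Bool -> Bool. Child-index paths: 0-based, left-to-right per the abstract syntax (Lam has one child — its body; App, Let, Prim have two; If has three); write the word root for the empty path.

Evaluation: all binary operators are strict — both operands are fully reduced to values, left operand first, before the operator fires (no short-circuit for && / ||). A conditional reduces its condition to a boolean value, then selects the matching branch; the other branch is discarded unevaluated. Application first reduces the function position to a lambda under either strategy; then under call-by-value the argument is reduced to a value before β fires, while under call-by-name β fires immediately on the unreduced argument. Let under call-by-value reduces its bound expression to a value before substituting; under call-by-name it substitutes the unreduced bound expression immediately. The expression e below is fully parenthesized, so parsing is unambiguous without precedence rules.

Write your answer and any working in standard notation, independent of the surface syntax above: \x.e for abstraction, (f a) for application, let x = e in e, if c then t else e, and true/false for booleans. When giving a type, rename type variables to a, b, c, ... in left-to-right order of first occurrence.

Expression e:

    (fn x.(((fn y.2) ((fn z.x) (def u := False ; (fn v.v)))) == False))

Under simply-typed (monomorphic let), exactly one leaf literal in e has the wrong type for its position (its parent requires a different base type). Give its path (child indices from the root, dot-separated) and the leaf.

Answer: 0.1 : false

Working:
\y._ : b -> Int
x : a
\z._ : c -> a
let u : Bool
v : d
\v._ : d -> d
  unify c -> a ~ (d -> d) -> e
  unify c ~ d -> d
  unify a ~ e
_ _ : e
  unify b -> Int ~ e -> f
  unify b ~ e
  unify Int ~ f
_ _ : Int
  unify Int ~ Int
  unify Bool ~ Int
  FAIL: mismatch Bool ~ Int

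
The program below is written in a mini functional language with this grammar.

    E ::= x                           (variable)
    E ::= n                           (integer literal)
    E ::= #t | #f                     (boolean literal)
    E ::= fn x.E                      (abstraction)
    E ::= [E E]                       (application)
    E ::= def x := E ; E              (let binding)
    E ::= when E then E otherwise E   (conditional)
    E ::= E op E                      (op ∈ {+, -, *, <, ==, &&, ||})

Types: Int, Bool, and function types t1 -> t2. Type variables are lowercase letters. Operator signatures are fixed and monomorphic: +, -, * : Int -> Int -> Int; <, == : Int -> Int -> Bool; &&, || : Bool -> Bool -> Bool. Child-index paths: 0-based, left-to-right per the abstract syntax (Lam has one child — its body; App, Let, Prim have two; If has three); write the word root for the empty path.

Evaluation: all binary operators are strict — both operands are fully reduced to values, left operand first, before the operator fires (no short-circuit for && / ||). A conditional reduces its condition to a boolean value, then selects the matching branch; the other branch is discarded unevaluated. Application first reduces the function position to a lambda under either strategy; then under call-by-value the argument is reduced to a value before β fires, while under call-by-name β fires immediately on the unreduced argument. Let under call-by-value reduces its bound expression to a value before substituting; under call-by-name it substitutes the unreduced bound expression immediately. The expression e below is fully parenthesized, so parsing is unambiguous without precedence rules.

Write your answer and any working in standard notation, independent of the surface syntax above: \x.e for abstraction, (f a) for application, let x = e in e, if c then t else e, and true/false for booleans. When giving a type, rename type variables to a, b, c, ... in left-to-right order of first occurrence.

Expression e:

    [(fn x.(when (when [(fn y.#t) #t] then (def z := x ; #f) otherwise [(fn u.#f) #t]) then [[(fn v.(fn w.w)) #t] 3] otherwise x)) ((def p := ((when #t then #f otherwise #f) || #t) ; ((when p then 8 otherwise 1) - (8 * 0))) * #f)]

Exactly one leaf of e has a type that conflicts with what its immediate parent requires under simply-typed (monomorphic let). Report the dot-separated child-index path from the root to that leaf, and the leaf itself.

Working:
\y._ : b -> Bool
  unify b -> Bool ~ Bool -> c
  unify b ~ Bool
  unify Bool ~ c
_ _ : Bool
  unify Bool ~ Bool
x : a
let z : a
\u._ : d -> Bool
  unify d -> Bool ~ Bool -> e
  unify d ~ Bool
  unify Bool ~ e
_ _ : Bool
  unify Bool ~ Bool
  unify Bool ~ Bool
w : g
\w._ : g -> g
\v._ : f -> g -> g
  unify f -> g -> g ~ Bool -> h
  unify f ~ Bool
  unify g -> g ~ h
_ _ : g -> g
  unify g -> g ~ Int -> i
  unify g ~ Int
  unify Int ~ i
_ _ : Int
x : a
  unify Int ~ a
\x._ : Int -> Int
  unify Bool ~ Bool
  unify Bool ~ Bool
  unify Bool ~ Bool
  unify Bool ~ Bool
let p : Bool
p : Bool
  unify Bool ~ Bool
  unify Int ~ Int
  unify Int ~ Int
  unify Int ~ Int
  unify Int ~ Int
  unify Int ~ Int
  unify Int ~ Int
  unify Bool ~ Int
  FAIL: mismatch Bool ~ Int

Answer: 1.1 : false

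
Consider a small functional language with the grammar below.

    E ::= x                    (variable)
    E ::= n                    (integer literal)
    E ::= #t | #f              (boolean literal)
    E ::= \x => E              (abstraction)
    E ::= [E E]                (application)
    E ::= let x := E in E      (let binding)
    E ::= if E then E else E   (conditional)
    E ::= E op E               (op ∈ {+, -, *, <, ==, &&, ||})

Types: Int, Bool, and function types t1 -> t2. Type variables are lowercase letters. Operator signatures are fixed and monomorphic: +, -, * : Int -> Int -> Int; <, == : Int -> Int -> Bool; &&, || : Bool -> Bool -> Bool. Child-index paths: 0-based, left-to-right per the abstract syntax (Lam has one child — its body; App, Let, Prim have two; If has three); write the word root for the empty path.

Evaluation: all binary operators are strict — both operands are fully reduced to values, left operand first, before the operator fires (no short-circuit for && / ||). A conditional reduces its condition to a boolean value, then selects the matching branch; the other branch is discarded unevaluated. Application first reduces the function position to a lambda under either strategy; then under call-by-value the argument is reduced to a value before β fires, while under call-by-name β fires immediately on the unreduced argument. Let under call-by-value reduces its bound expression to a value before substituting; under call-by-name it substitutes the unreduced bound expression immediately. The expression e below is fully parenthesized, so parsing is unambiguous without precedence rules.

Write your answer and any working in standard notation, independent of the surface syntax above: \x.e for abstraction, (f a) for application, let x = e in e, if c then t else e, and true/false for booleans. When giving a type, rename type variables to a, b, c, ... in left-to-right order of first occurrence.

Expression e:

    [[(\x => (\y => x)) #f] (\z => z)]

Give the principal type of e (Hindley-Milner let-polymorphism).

Derivation:
x : a
\y._ : b -> a
\x._ : a -> b -> a
  unify a -> b -> a ~ Bool -> c
  unify a ~ Bool
  unify b -> Bool ~ c
_ _ : b -> Bool
z : d
\z._ : d -> d
  unify b -> Bool ~ (d -> d) -> e
  unify b ~ d -> d
  unify Bool ~ e
_ _ : Bool

Answer: Bool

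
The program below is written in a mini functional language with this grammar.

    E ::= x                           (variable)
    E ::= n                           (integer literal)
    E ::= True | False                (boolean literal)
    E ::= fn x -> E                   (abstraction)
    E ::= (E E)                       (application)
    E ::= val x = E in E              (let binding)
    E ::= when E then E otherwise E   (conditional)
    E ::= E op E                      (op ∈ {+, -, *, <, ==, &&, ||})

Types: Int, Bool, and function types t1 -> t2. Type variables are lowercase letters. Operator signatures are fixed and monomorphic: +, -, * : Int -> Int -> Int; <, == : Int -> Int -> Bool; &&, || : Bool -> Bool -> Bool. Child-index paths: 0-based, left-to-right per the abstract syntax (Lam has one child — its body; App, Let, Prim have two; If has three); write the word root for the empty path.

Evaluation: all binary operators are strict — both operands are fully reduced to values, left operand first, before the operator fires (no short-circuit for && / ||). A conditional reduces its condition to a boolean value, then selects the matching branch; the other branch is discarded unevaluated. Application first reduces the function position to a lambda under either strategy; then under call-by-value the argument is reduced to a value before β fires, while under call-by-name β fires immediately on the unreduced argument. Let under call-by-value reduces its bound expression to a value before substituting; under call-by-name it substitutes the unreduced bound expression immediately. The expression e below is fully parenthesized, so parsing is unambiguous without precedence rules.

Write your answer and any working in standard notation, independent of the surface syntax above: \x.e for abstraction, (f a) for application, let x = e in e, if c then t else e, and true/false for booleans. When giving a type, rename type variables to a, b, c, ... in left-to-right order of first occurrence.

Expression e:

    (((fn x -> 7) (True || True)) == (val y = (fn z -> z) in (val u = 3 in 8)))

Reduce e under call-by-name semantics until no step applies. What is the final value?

Trace:
step 0: (((\x.7) (true || true)) == (let y = (\z.z) in (let u = 3 in 8)))
step 1: [beta@0] (7 == (let y = (\z.z) in (let u = 3 in 8)))
step 2: [let@1] (7 == (let u = 3 in 8))
step 3: [let@1] (7 == 8)
step 4: [delta@root] false

Answer: false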